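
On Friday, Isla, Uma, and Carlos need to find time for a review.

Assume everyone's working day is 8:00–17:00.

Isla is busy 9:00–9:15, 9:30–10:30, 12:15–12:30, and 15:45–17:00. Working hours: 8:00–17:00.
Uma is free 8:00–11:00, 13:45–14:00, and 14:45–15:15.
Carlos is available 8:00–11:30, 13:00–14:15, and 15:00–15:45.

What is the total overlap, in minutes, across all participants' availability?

Isla free within 08:00–17:00: 08:00–09:00, 09:15–09:30, 10:30–12:15, 12:30–15:45.
Isla ∩ Uma: 08:00–09:00, 09:15–09:30, 10:30–11:00, 13:45–14:00, 14:45–15:15.
Isla ∩ Uma ∩ Carlos: 08:00–09:00, 09:15–09:30, 10:30–11:00, 13:45–14:00, 15:00–15:15.
Total common minutes: 60 + 15 + 30 + 15 + 15 = 135.

135 minutes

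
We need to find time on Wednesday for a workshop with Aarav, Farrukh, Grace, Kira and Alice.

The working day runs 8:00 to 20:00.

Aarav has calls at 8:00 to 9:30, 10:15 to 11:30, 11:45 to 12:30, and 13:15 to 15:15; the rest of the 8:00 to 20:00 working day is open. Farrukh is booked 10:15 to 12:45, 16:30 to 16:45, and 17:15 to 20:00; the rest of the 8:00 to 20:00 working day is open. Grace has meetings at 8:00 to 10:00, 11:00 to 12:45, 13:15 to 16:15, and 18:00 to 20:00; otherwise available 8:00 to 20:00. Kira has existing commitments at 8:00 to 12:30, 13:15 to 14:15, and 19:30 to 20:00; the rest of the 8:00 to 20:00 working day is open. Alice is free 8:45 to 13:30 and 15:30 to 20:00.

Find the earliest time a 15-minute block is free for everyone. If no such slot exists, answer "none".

Aarav free within 08:00–20:00: 09:30–10:15, 11:30–11:45, 12:30–13:15, 15:15–20:00.
Farrukh free within 08:00–20:00: 08:00–10:15, 12:45–16:30, 16:45–17:15.
Grace free within 08:00–20:00: 10:00–11:00, 12:45–13:15, 16:15–18:00.
Kira free within 08:00–20:00: 12:30–13:15, 14:15–19:30.
Aarav ∩ Farrukh: 09:30–10:15, 12:45–13:15, 15:15–16:30, 16:45–17:15.
Aarav ∩ Farrukh ∩ Grace: 10:00–10:15, 12:45–13:15, 16:15–16:30, 16:45–17:15.
Aarav ∩ Farrukh ∩ Grace ∩ Kira: 12:45–13:15, 16:15–16:30, 16:45–17:15.
Aarav ∩ Farrukh ∩ Grace ∩ Kira ∩ Alice: 12:45–13:15, 16:15–16:30, 16:45–17:15.
Windows ≥ 15 min: 12:45–13:15, 16:15–16:30, 16:45–17:15.
Earliest such window starts at 12:45.

12:45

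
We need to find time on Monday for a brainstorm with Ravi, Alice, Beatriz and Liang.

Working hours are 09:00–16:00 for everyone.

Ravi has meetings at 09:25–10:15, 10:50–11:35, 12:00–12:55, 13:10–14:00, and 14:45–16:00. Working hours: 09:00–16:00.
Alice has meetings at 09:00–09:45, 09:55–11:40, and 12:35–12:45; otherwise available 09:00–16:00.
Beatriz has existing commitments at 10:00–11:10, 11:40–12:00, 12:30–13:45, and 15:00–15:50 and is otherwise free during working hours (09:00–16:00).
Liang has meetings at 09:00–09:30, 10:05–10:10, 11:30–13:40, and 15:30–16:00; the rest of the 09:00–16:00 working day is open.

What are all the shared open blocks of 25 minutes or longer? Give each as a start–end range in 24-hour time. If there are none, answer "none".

14:00–14:45

Ravi free within 09:00–16:00: 09:00–09:25, 10:15–10:50, 11:35–12:00, 12:55–13:10, 14:00–14:45.
Alice free within 09:00–16:00: 09:45–09:55, 11:40–12:35, 12:45–16:00.
Beatriz free within 09:00–16:00: 09:00–10:00, 11:10–11:40, 12:00–12:30, 13:45–15:00, 15:50–16:00.
Liang free within 09:00–16:00: 09:30–10:05, 10:10–11:30, 13:40–15:30.
Ravi ∩ Alice: 11:40–12:00, 12:55–13:10, 14:00–14:45.
Ravi ∩ Alice ∩ Beatriz: 14:00–14:45.
Ravi ∩ Alice ∩ Beatriz ∩ Liang: 14:00–14:45.
Windows ≥ 25 min: 14:00–14:45.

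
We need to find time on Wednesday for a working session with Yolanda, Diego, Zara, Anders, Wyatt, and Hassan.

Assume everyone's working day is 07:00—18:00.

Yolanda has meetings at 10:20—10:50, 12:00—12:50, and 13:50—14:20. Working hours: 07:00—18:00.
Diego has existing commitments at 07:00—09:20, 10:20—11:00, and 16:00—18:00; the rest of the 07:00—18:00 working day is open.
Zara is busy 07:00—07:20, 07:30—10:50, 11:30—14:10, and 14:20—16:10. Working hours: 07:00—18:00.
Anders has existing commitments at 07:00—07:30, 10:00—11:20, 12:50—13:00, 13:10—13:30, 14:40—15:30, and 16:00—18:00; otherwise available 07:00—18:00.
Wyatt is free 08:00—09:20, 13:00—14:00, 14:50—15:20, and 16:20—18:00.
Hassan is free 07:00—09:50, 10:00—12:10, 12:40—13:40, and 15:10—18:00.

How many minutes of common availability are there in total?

0 minutes

Yolanda free within 07:00–18:00: 07:00–10:20, 10:50–12:00, 12:50–13:50, 14:20–18:00.
Diego free within 07:00–18:00: 09:20–10:20, 11:00–16:00.
Zara free within 07:00–18:00: 07:20–07:30, 10:50–11:30, 14:10–14:20, 16:10–18:00.
Anders free within 07:00–18:00: 07:30–10:00, 11:20–12:50, 13:00–13:10, 13:30–14:40, 15:30–16:00.
Yolanda ∩ Diego: 09:20–10:20, 11:00–12:00, 12:50–13:50, 14:20–16:00.
Yolanda ∩ Diego ∩ Zara: 11:00–11:30.
Yolanda ∩ Diego ∩ Zara ∩ Anders: 11:20–11:30.
Yolanda ∩ Diego ∩ Zara ∩ Anders ∩ Wyatt: (none).
Yolanda ∩ Diego ∩ Zara ∩ Anders ∩ Wyatt ∩ Hassan: (none).
Total common minutes: 0.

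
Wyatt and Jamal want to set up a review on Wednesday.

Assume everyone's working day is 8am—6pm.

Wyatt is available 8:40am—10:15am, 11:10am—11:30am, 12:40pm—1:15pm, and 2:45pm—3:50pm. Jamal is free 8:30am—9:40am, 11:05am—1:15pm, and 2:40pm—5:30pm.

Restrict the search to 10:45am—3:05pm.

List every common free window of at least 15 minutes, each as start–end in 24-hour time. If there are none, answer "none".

Wyatt ∩ Jamal: 08:40–09:40, 11:10–11:30, 12:40–13:15, 14:45–15:50.
Restricted to 10:45–15:05: 11:10–11:30, 12:40–13:15, 14:45–15:05.
Windows ≥ 15 min: 11:10–11:30, 12:40–13:15, 14:45–15:05.

11:10–11:30, 12:40–13:15, 14:45–15:05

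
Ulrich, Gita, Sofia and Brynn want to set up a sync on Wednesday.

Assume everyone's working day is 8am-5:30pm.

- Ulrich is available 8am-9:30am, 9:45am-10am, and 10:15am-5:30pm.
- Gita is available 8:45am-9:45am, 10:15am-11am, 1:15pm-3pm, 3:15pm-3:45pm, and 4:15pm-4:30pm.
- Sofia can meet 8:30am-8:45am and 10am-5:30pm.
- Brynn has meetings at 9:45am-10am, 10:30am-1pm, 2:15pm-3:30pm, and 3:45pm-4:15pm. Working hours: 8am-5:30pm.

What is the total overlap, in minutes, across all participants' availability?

105 minutes

Brynn free within 08:00–17:30: 08:00–09:45, 10:00–10:30, 13:00–14:15, 15:30–15:45, 16:15–17:30.
Ulrich ∩ Gita: 08:45–09:30, 10:15–11:00, 13:15–15:00, 15:15–15:45, 16:15–16:30.
Ulrich ∩ Gita ∩ Sofia: 10:15–11:00, 13:15–15:00, 15:15–15:45, 16:15–16:30.
Ulrich ∩ Gita ∩ Sofia ∩ Brynn: 10:15–10:30, 13:15–14:15, 15:30–15:45, 16:15–16:30.
Total common minutes: 15 + 60 + 15 + 15 = 105.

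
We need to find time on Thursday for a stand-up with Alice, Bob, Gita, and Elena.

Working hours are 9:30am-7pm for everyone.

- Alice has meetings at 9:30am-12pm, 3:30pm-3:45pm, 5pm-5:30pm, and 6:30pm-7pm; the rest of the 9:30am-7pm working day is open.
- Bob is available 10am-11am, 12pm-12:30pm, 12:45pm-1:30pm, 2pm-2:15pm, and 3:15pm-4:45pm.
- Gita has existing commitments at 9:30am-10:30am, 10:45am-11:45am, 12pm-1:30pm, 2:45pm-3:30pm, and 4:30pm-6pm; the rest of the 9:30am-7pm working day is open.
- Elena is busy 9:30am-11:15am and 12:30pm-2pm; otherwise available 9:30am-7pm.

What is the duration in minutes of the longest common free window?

Alice free within 09:30–19:00: 12:00–15:30, 15:45–17:00, 17:30–18:30.
Gita free within 09:30–19:00: 10:30–10:45, 11:45–12:00, 13:30–14:45, 15:30–16:30, 18:00–19:00.
Elena free within 09:30–19:00: 11:15–12:30, 14:00–19:00.
Alice ∩ Bob: 12:00–12:30, 12:45–13:30, 14:00–14:15, 15:15–15:30, 15:45–16:45.
Alice ∩ Bob ∩ Gita: 14:00–14:15, 15:45–16:30.
Alice ∩ Bob ∩ Gita ∩ Elena: 14:00–14:15, 15:45–16:30.
Common window lengths: 15, 45 min; longest is 45.

45 minutes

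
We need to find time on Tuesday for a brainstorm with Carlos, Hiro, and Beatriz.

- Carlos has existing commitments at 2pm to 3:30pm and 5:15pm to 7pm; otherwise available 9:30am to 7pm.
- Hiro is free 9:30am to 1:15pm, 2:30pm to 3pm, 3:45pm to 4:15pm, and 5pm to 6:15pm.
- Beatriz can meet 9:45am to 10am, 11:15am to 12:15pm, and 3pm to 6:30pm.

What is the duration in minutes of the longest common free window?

60 minutes

Carlos free within 09:30–19:00: 09:30–14:00, 15:30–17:15.
Carlos ∩ Hiro: 09:30–13:15, 15:45–16:15, 17:00–17:15.
Carlos ∩ Hiro ∩ Beatriz: 09:45–10:00, 11:15–12:15, 15:45–16:15, 17:00–17:15.
Common window lengths: 15, 60, 30, 15 min; longest is 60.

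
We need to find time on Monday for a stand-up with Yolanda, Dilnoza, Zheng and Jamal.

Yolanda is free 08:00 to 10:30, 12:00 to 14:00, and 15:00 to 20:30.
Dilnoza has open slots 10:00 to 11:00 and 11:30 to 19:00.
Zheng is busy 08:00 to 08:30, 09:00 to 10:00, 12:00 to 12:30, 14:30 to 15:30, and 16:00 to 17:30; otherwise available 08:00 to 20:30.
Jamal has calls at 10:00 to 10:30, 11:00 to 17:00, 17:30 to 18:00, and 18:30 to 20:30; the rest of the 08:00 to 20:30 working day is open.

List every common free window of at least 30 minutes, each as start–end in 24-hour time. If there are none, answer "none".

18:00–18:30

Zheng free within 08:00–20:30: 08:30–09:00, 10:00–12:00, 12:30–14:30, 15:30–16:00, 17:30–20:30.
Jamal free within 08:00–20:30: 08:00–10:00, 10:30–11:00, 17:00–17:30, 18:00–18:30.
Yolanda ∩ Dilnoza: 10:00–10:30, 12:00–14:00, 15:00–19:00.
Yolanda ∩ Dilnoza ∩ Zheng: 10:00–10:30, 12:30–14:00, 15:30–16:00, 17:30–19:00.
Yolanda ∩ Dilnoza ∩ Zheng ∩ Jamal: 18:00–18:30.
Windows ≥ 30 min: 18:00–18:30.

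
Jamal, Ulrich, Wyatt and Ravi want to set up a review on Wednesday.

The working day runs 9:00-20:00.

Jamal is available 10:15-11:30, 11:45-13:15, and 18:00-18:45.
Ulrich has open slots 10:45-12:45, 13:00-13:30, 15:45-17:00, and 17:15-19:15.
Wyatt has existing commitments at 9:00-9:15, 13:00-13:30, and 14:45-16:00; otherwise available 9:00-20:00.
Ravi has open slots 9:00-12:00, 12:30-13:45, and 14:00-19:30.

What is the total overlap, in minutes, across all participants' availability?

Wyatt free within 09:00–20:00: 09:15–13:00, 13:30–14:45, 16:00–20:00.
Jamal ∩ Ulrich: 10:45–11:30, 11:45–12:45, 13:00–13:15, 18:00–18:45.
Jamal ∩ Ulrich ∩ Wyatt: 10:45–11:30, 11:45–12:45, 18:00–18:45.
Jamal ∩ Ulrich ∩ Wyatt ∩ Ravi: 10:45–11:30, 11:45–12:00, 12:30–12:45, 18:00–18:45.
Total common minutes: 45 + 15 + 15 + 45 = 120.

120 minutes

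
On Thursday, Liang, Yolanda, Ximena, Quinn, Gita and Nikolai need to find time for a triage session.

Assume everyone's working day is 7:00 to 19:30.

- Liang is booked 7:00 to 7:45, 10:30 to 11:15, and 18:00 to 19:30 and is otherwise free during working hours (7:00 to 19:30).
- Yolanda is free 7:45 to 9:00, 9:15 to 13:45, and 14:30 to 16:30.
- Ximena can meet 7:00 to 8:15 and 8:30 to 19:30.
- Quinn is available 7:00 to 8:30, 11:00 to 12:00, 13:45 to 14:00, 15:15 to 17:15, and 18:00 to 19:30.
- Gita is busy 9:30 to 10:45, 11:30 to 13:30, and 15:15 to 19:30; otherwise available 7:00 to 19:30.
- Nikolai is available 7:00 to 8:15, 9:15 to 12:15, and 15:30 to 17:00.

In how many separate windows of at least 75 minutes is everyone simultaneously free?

Liang free within 07:00–19:30: 07:45–10:30, 11:15–18:00.
Gita free within 07:00–19:30: 07:00–09:30, 10:45–11:30, 13:30–15:15.
Liang ∩ Yolanda: 07:45–09:00, 09:15–10:30, 11:15–13:45, 14:30–16:30.
Liang ∩ Yolanda ∩ Ximena: 07:45–08:15, 08:30–09:00, 09:15–10:30, 11:15–13:45, 14:30–16:30.
Liang ∩ Yolanda ∩ Ximena ∩ Quinn: 07:45–08:15, 11:15–12:00, 15:15–16:30.
Liang ∩ Yolanda ∩ Ximena ∩ Quinn ∩ Gita: 07:45–08:15, 11:15–11:30.
Liang ∩ Yolanda ∩ Ximena ∩ Quinn ∩ Gita ∩ Nikolai: 07:45–08:15, 11:15–11:30.
Windows ≥ 75 min: (none).
That's 0 windows.

0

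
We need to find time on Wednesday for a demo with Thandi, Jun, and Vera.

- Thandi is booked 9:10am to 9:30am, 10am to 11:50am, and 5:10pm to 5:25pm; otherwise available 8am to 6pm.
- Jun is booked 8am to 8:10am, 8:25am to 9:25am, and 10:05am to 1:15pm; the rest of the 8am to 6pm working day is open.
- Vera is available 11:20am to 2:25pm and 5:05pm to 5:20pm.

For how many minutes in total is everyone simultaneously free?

75 minutes

Thandi free within 08:00–18:00: 08:00–09:10, 09:30–10:00, 11:50–17:10, 17:25–18:00.
Jun free within 08:00–18:00: 08:10–08:25, 09:25–10:05, 13:15–18:00.
Thandi ∩ Jun: 08:10–08:25, 09:30–10:00, 13:15–17:10, 17:25–18:00.
Thandi ∩ Jun ∩ Vera: 13:15–14:25, 17:05–17:10.
Total common minutes: 70 + 5 = 75.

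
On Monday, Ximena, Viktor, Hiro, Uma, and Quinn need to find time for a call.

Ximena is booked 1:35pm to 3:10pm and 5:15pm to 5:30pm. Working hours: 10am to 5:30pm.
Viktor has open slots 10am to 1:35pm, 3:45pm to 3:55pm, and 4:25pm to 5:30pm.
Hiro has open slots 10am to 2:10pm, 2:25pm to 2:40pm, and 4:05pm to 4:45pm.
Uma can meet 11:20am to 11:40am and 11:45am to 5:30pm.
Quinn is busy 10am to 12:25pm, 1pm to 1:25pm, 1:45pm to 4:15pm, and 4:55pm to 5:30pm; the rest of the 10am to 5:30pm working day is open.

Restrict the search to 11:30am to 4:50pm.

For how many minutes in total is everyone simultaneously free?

65 minutes

Ximena free within 10:00–17:30: 10:00–13:35, 15:10–17:15.
Quinn free within 10:00–17:30: 12:25–13:00, 13:25–13:45, 16:15–16:55.
Ximena ∩ Viktor: 10:00–13:35, 15:45–15:55, 16:25–17:15.
Ximena ∩ Viktor ∩ Hiro: 10:00–13:35, 16:25–16:45.
Ximena ∩ Viktor ∩ Hiro ∩ Uma: 11:20–11:40, 11:45–13:35, 16:25–16:45.
Ximena ∩ Viktor ∩ Hiro ∩ Uma ∩ Quinn: 12:25–13:00, 13:25–13:35, 16:25–16:45.
Restricted to 11:30–16:50: 12:25–13:00, 13:25–13:35, 16:25–16:45.
Total common minutes: 35 + 10 + 20 = 65.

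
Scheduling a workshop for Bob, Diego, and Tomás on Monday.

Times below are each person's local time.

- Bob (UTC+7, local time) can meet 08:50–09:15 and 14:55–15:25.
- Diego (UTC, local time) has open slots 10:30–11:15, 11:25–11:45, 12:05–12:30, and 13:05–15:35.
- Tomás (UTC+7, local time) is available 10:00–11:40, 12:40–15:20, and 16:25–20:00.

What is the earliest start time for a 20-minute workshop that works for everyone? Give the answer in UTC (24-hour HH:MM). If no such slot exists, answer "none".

Bob → UTC: 01:50–02:15, 07:55–08:25.
Diego → UTC: 10:30–11:15, 11:25–11:45, 12:05–12:30, 13:05–15:35.
Tomás → UTC: 03:00–04:40, 05:40–08:20, 09:25–13:00.
Bob ∩ Diego: (none).
Bob ∩ Diego ∩ Tomás: (none).
Windows ≥ 20 min: (none).

none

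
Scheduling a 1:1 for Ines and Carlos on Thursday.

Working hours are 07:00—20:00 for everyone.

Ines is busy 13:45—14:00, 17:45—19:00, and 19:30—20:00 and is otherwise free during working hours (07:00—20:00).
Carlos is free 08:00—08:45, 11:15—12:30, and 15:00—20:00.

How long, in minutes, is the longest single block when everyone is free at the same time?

165 minutes

Ines free within 07:00–20:00: 07:00–13:45, 14:00–17:45, 19:00–19:30.
Ines ∩ Carlos: 08:00–08:45, 11:15–12:30, 15:00–17:45, 19:00–19:30.
Common window lengths: 45, 75, 165, 30 min; longest is 165.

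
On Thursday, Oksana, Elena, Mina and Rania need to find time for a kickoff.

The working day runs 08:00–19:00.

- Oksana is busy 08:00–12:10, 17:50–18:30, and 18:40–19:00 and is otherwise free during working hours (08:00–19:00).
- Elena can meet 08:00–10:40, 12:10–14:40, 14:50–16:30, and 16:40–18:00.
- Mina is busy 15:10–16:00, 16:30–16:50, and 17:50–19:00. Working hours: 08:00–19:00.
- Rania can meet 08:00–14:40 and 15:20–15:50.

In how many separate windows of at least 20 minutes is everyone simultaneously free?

1

Oksana free within 08:00–19:00: 12:10–17:50, 18:30–18:40.
Mina free within 08:00–19:00: 08:00–15:10, 16:00–16:30, 16:50–17:50.
Oksana ∩ Elena: 12:10–14:40, 14:50–16:30, 16:40–17:50.
Oksana ∩ Elena ∩ Mina: 12:10–14:40, 14:50–15:10, 16:00–16:30, 16:50–17:50.
Oksana ∩ Elena ∩ Mina ∩ Rania: 12:10–14:40.
Windows ≥ 20 min: 12:10–14:40.
That's 1 window.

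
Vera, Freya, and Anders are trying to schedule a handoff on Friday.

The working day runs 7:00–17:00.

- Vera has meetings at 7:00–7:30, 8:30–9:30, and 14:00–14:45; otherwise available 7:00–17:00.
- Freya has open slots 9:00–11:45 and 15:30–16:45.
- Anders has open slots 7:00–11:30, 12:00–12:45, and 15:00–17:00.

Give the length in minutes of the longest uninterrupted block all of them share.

120 minutes

Vera free within 07:00–17:00: 07:30–08:30, 09:30–14:00, 14:45–17:00.
Vera ∩ Freya: 09:30–11:45, 15:30–16:45.
Vera ∩ Freya ∩ Anders: 09:30–11:30, 15:30–16:45.
Common window lengths: 120, 75 min; longest is 120.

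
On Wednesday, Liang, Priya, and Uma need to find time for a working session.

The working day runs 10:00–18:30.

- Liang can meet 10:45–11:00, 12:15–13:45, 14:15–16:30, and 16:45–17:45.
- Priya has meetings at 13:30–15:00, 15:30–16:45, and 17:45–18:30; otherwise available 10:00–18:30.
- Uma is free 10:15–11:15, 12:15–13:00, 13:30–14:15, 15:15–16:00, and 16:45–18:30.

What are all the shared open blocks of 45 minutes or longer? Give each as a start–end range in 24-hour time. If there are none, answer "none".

Priya free within 10:00–18:30: 10:00–13:30, 15:00–15:30, 16:45–17:45.
Liang ∩ Priya: 10:45–11:00, 12:15–13:30, 15:00–15:30, 16:45–17:45.
Liang ∩ Priya ∩ Uma: 10:45–11:00, 12:15–13:00, 15:15–15:30, 16:45–17:45.
Windows ≥ 45 min: 12:15–13:00, 16:45–17:45.

12:15–13:00, 16:45–17:45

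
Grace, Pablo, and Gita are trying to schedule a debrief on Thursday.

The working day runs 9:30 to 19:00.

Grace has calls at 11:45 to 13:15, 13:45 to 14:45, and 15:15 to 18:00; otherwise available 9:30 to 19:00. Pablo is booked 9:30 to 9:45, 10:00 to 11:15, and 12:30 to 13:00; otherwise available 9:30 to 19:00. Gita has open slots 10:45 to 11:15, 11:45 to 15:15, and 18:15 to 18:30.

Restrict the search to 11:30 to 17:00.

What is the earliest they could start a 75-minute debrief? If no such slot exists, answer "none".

Grace free within 09:30–19:00: 09:30–11:45, 13:15–13:45, 14:45–15:15, 18:00–19:00.
Pablo free within 09:30–19:00: 09:45–10:00, 11:15–12:30, 13:00–19:00.
Grace ∩ Pablo: 09:45–10:00, 11:15–11:45, 13:15–13:45, 14:45–15:15, 18:00–19:00.
Grace ∩ Pablo ∩ Gita: 13:15–13:45, 14:45–15:15, 18:15–18:30.
Restricted to 11:30–17:00: 13:15–13:45, 14:45–15:15.
Windows ≥ 75 min: (none).

none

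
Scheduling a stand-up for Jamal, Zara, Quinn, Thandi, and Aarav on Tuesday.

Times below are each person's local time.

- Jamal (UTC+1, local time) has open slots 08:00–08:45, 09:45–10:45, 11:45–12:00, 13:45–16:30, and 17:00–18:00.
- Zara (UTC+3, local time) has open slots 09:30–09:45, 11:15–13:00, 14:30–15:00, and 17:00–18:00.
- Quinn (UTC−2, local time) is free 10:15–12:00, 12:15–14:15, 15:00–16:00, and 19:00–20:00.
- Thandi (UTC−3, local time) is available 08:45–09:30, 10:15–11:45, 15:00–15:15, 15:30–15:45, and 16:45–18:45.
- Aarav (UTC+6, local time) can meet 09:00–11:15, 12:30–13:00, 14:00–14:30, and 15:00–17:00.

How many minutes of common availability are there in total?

0 minutes

Jamal → UTC: 07:00–07:45, 08:45–09:45, 10:45–11:00, 12:45–15:30, 16:00–17:00.
Zara → UTC: 06:30–06:45, 08:15–10:00, 11:30–12:00, 14:00–15:00.
Quinn → UTC: 12:15–14:00, 14:15–16:15, 17:00–18:00, 21:00–22:00.
Thandi → UTC: 11:45–12:30, 13:15–14:45, 18:00–18:15, 18:30–18:45, 19:45–21:45.
Aarav → UTC: 03:00–05:15, 06:30–07:00, 08:00–08:30, 09:00–11:00.
Jamal ∩ Zara: 08:45–09:45, 14:00–15:00.
Jamal ∩ Zara ∩ Quinn: 14:15–15:00.
Jamal ∩ Zara ∩ Quinn ∩ Thandi: 14:15–14:45.
Jamal ∩ Zara ∩ Quinn ∩ Thandi ∩ Aarav: (none).
Total common minutes: 0.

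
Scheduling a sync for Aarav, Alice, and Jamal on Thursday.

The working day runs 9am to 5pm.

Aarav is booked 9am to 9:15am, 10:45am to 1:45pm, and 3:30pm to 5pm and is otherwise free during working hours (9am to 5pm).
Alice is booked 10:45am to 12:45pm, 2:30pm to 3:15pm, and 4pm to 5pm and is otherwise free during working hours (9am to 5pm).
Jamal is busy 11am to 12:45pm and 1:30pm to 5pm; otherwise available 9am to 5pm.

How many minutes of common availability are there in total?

90 minutes

Aarav free within 09:00–17:00: 09:15–10:45, 13:45–15:30.
Alice free within 09:00–17:00: 09:00–10:45, 12:45–14:30, 15:15–16:00.
Jamal free within 09:00–17:00: 09:00–11:00, 12:45–13:30.
Aarav ∩ Alice: 09:15–10:45, 13:45–14:30, 15:15–15:30.
Aarav ∩ Alice ∩ Jamal: 09:15–10:45.
Total common minutes: 90.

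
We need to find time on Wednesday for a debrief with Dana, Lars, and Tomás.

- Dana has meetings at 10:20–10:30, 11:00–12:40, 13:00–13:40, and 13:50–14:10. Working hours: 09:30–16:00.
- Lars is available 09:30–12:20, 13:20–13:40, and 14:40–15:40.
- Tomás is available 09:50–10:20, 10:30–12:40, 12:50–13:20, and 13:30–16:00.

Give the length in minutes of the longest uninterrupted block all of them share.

60 minutes

Dana free within 09:30–16:00: 09:30–10:20, 10:30–11:00, 12:40–13:00, 13:40–13:50, 14:10–16:00.
Dana ∩ Lars: 09:30–10:20, 10:30–11:00, 14:40–15:40.
Dana ∩ Lars ∩ Tomás: 09:50–10:20, 10:30–11:00, 14:40–15:40.
Common window lengths: 30, 30, 60 min; longest is 60.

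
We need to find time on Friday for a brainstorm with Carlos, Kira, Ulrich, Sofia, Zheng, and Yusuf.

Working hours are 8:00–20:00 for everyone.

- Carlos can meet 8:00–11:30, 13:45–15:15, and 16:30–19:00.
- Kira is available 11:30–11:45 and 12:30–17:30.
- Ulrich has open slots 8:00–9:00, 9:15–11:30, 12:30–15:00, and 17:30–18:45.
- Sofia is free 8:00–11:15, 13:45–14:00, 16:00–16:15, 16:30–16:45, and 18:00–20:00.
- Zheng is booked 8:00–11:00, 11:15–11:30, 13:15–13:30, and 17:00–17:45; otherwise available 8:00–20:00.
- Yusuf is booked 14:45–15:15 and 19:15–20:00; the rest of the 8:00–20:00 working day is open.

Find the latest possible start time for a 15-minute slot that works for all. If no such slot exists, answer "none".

Zheng free within 08:00–20:00: 11:00–11:15, 11:30–13:15, 13:30–17:00, 17:45–20:00.
Yusuf free within 08:00–20:00: 08:00–14:45, 15:15–19:15.
Carlos ∩ Kira: 13:45–15:15, 16:30–17:30.
Carlos ∩ Kira ∩ Ulrich: 13:45–15:00.
Carlos ∩ Kira ∩ Ulrich ∩ Sofia: 13:45–14:00.
Carlos ∩ Kira ∩ Ulrich ∩ Sofia ∩ Zheng: 13:45–14:00.
Carlos ∩ Kira ∩ Ulrich ∩ Sofia ∩ Zheng ∩ Yusuf: 13:45–14:00.
Windows ≥ 15 min: 13:45–14:00.
Latest start in the last window 13:45–14:00 is 14:00 − 15 min = 13:45.

13:45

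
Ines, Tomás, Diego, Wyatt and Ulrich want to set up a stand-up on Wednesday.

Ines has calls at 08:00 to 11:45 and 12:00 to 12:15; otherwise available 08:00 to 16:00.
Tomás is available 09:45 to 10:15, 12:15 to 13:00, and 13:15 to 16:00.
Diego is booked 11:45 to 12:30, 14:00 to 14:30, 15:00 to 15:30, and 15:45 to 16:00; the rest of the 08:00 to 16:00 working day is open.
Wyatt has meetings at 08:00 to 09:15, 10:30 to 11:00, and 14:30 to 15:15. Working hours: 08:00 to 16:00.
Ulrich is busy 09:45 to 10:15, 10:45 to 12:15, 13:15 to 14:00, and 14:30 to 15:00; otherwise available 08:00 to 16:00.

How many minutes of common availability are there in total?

45 minutes

Ines free within 08:00–16:00: 11:45–12:00, 12:15–16:00.
Diego free within 08:00–16:00: 08:00–11:45, 12:30–14:00, 14:30–15:00, 15:30–15:45.
Wyatt free within 08:00–16:00: 09:15–10:30, 11:00–14:30, 15:15–16:00.
Ulrich free within 08:00–16:00: 08:00–09:45, 10:15–10:45, 12:15–13:15, 14:00–14:30, 15:00–16:00.
Ines ∩ Tomás: 12:15–13:00, 13:15–16:00.
Ines ∩ Tomás ∩ Diego: 12:30–13:00, 13:15–14:00, 14:30–15:00, 15:30–15:45.
Ines ∩ Tomás ∩ Diego ∩ Wyatt: 12:30–13:00, 13:15–14:00, 15:30–15:45.
Ines ∩ Tomás ∩ Diego ∩ Wyatt ∩ Ulrich: 12:30–13:00, 15:30–15:45.
Total common minutes: 30 + 15 = 45.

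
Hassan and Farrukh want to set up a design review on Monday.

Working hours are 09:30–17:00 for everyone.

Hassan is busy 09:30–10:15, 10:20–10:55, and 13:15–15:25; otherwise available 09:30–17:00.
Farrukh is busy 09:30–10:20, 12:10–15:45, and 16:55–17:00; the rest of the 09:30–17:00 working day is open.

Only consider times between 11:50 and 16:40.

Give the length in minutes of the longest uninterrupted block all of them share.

Hassan free within 09:30–17:00: 10:15–10:20, 10:55–13:15, 15:25–17:00.
Farrukh free within 09:30–17:00: 10:20–12:10, 15:45–16:55.
Hassan ∩ Farrukh: 10:55–12:10, 15:45–16:55.
Restricted to 11:50–16:40: 11:50–12:10, 15:45–16:40.
Common window lengths: 20, 55 min; longest is 55.

55 minutes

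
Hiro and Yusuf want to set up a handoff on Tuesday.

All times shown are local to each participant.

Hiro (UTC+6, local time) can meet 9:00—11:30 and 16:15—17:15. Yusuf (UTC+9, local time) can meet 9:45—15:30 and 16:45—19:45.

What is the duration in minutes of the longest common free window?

Hiro → UTC: 03:00–05:30, 10:15–11:15.
Yusuf → UTC: 00:45–06:30, 07:45–10:45.
Hiro ∩ Yusuf: 03:00–05:30, 10:15–10:45.
Common window lengths: 150, 30 min; longest is 150.

150 minutes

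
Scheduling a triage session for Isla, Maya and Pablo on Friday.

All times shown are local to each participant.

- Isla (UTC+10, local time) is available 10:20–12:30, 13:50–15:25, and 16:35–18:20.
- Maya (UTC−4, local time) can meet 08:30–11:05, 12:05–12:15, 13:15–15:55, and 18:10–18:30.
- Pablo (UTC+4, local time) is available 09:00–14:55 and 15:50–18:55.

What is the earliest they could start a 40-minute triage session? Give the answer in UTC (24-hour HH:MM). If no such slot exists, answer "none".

Isla → UTC: 00:20–02:30, 03:50–05:25, 06:35–08:20.
Maya → UTC: 12:30–15:05, 16:05–16:15, 17:15–19:55, 22:10–22:30.
Pablo → UTC: 05:00–10:55, 11:50–14:55.
Isla ∩ Maya: (none).
Isla ∩ Maya ∩ Pablo: (none).
Windows ≥ 40 min: (none).

none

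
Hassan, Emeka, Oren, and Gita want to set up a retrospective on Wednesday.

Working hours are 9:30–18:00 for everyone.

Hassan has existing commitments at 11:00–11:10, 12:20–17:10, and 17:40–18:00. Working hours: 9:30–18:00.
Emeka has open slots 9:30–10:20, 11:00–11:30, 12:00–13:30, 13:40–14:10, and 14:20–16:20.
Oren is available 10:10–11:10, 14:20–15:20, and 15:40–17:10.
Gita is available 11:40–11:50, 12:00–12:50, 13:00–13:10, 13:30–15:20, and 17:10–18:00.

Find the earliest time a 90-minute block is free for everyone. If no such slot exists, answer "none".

none

Hassan free within 09:30–18:00: 09:30–11:00, 11:10–12:20, 17:10–17:40.
Hassan ∩ Emeka: 09:30–10:20, 11:10–11:30, 12:00–12:20.
Hassan ∩ Emeka ∩ Oren: 10:10–10:20.
Hassan ∩ Emeka ∩ Oren ∩ Gita: (none).
Windows ≥ 90 min: (none).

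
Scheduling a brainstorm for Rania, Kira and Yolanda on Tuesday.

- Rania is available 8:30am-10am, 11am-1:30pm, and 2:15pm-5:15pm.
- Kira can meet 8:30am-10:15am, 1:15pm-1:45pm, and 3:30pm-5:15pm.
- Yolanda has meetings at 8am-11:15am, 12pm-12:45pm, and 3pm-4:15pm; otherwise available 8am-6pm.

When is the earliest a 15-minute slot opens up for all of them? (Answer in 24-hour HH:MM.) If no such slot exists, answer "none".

13:15

Yolanda free within 08:00–18:00: 11:15–12:00, 12:45–15:00, 16:15–18:00.
Rania ∩ Kira: 08:30–10:00, 13:15–13:30, 15:30–17:15.
Rania ∩ Kira ∩ Yolanda: 13:15–13:30, 16:15–17:15.
Windows ≥ 15 min: 13:15–13:30, 16:15–17:15.
Earliest such window starts at 13:15.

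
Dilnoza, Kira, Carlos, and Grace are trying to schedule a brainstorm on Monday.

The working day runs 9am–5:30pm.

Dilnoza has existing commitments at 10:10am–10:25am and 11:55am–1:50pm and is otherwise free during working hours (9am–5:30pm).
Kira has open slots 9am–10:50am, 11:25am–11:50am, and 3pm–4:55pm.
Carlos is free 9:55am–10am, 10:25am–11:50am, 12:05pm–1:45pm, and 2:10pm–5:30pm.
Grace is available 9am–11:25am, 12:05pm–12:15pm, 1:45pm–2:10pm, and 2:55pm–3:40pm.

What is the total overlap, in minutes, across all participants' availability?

Dilnoza free within 09:00–17:30: 09:00–10:10, 10:25–11:55, 13:50–17:30.
Dilnoza ∩ Kira: 09:00–10:10, 10:25–10:50, 11:25–11:50, 15:00–16:55.
Dilnoza ∩ Kira ∩ Carlos: 09:55–10:00, 10:25–10:50, 11:25–11:50, 15:00–16:55.
Dilnoza ∩ Kira ∩ Carlos ∩ Grace: 09:55–10:00, 10:25–10:50, 15:00–15:40.
Total common minutes: 5 + 25 + 40 = 70.

70 minutes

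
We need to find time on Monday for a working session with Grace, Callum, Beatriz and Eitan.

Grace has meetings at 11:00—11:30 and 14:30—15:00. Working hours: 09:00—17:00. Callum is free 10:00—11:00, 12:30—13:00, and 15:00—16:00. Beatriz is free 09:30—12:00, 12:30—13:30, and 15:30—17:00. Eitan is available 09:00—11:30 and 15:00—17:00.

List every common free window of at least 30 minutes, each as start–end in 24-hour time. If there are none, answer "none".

10:00–11:00, 15:30–16:00

Grace free within 09:00–17:00: 09:00–11:00, 11:30–14:30, 15:00–17:00.
Grace ∩ Callum: 10:00–11:00, 12:30–13:00, 15:00–16:00.
Grace ∩ Callum ∩ Beatriz: 10:00–11:00, 12:30–13:00, 15:30–16:00.
Grace ∩ Callum ∩ Beatriz ∩ Eitan: 10:00–11:00, 15:30–16:00.
Windows ≥ 30 min: 10:00–11:00, 15:30–16:00.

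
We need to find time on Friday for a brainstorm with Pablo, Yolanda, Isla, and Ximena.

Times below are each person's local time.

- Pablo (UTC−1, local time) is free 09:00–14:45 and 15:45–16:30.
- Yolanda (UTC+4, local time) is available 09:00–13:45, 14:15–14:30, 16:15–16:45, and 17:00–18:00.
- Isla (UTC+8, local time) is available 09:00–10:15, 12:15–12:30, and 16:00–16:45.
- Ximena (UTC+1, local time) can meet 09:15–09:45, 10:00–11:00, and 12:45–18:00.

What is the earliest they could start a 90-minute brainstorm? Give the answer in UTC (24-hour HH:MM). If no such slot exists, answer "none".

none

Pablo → UTC: 10:00–15:45, 16:45–17:30.
Yolanda → UTC: 05:00–09:45, 10:15–10:30, 12:15–12:45, 13:00–14:00.
Isla → UTC: 01:00–02:15, 04:15–04:30, 08:00–08:45.
Ximena → UTC: 08:15–08:45, 09:00–10:00, 11:45–17:00.
Pablo ∩ Yolanda: 10:15–10:30, 12:15–12:45, 13:00–14:00.
Pablo ∩ Yolanda ∩ Isla: (none).
Pablo ∩ Yolanda ∩ Isla ∩ Ximena: (none).
Windows ≥ 90 min: (none).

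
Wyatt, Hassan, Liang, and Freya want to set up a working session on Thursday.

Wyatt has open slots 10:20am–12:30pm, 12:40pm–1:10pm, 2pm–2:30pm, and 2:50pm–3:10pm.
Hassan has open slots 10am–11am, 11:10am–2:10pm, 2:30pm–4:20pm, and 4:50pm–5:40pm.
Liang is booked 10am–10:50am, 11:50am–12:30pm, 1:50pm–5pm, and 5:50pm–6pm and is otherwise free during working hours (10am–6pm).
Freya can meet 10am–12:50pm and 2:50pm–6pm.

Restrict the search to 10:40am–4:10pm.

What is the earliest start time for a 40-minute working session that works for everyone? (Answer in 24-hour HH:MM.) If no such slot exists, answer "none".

11:10

Liang free within 10:00–18:00: 10:50–11:50, 12:30–13:50, 17:00–17:50.
Wyatt ∩ Hassan: 10:20–11:00, 11:10–12:30, 12:40–13:10, 14:00–14:10, 14:50–15:10.
Wyatt ∩ Hassan ∩ Liang: 10:50–11:00, 11:10–11:50, 12:40–13:10.
Wyatt ∩ Hassan ∩ Liang ∩ Freya: 10:50–11:00, 11:10–11:50, 12:40–12:50.
Restricted to 10:40–16:10: 10:50–11:00, 11:10–11:50, 12:40–12:50.
Windows ≥ 40 min: 11:10–11:50.
Earliest such window starts at 11:10.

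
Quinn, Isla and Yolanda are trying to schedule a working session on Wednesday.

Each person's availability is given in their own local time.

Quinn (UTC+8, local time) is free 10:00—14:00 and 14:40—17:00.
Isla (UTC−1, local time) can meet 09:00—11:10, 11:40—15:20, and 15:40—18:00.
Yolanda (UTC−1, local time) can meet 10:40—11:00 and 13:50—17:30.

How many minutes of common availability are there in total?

0 minutes

Quinn → UTC: 02:00–06:00, 06:40–09:00.
Isla → UTC: 10:00–12:10, 12:40–16:20, 16:40–19:00.
Yolanda → UTC: 11:40–12:00, 14:50–18:30.
Quinn ∩ Isla: (none).
Quinn ∩ Isla ∩ Yolanda: (none).
Total common minutes: 0.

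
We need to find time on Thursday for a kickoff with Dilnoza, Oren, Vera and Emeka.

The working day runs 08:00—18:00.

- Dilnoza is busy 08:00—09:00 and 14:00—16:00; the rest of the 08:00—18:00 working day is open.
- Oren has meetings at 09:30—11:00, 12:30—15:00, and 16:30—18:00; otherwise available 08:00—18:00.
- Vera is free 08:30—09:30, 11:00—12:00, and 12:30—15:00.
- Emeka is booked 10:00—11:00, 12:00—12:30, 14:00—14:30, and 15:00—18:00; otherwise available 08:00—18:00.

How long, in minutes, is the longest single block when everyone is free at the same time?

60 minutes

Dilnoza free within 08:00–18:00: 09:00–14:00, 16:00–18:00.
Oren free within 08:00–18:00: 08:00–09:30, 11:00–12:30, 15:00–16:30.
Emeka free within 08:00–18:00: 08:00–10:00, 11:00–12:00, 12:30–14:00, 14:30–15:00.
Dilnoza ∩ Oren: 09:00–09:30, 11:00–12:30, 16:00–16:30.
Dilnoza ∩ Oren ∩ Vera: 09:00–09:30, 11:00–12:00.
Dilnoza ∩ Oren ∩ Vera ∩ Emeka: 09:00–09:30, 11:00–12:00.
Common window lengths: 30, 60 min; longest is 60.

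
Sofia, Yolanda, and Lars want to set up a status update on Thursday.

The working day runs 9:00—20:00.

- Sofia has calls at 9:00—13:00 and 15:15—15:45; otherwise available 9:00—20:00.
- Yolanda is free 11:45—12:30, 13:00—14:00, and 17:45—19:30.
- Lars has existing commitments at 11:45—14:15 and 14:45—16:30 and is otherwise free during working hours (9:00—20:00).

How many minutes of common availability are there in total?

Sofia free within 09:00–20:00: 13:00–15:15, 15:45–20:00.
Lars free within 09:00–20:00: 09:00–11:45, 14:15–14:45, 16:30–20:00.
Sofia ∩ Yolanda: 13:00–14:00, 17:45–19:30.
Sofia ∩ Yolanda ∩ Lars: 17:45–19:30.
Total common minutes: 105.

105 minutes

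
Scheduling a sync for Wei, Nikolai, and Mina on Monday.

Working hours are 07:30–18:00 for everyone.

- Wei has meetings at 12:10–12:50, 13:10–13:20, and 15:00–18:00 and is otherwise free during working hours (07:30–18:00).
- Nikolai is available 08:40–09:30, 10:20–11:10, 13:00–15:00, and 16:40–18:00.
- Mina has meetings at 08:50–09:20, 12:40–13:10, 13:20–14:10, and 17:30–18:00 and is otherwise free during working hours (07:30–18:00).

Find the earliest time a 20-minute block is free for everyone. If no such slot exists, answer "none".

10:20

Wei free within 07:30–18:00: 07:30–12:10, 12:50–13:10, 13:20–15:00.
Mina free within 07:30–18:00: 07:30–08:50, 09:20–12:40, 13:10–13:20, 14:10–17:30.
Wei ∩ Nikolai: 08:40–09:30, 10:20–11:10, 13:00–13:10, 13:20–15:00.
Wei ∩ Nikolai ∩ Mina: 08:40–08:50, 09:20–09:30, 10:20–11:10, 14:10–15:00.
Windows ≥ 20 min: 10:20–11:10, 14:10–15:00.
Earliest such window starts at 10:20.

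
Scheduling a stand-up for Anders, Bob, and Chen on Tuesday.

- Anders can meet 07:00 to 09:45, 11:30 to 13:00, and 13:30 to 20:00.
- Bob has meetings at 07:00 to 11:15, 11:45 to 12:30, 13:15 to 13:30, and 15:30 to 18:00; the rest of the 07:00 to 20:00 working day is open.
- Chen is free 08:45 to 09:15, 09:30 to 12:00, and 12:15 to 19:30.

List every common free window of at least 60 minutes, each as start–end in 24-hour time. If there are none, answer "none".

13:30–15:30, 18:00–19:30

Bob free within 07:00–20:00: 11:15–11:45, 12:30–13:15, 13:30–15:30, 18:00–20:00.
Anders ∩ Bob: 11:30–11:45, 12:30–13:00, 13:30–15:30, 18:00–20:00.
Anders ∩ Bob ∩ Chen: 11:30–11:45, 12:30–13:00, 13:30–15:30, 18:00–19:30.
Windows ≥ 60 min: 13:30–15:30, 18:00–19:30.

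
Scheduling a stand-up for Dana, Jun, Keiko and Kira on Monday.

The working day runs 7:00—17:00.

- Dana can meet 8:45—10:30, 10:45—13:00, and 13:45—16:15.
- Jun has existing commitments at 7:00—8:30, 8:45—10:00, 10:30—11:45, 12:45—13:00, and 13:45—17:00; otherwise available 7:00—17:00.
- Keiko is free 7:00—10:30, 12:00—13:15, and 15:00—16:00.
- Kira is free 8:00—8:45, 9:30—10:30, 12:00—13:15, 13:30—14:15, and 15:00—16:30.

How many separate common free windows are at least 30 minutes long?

2

Jun free within 07:00–17:00: 08:30–08:45, 10:00–10:30, 11:45–12:45, 13:00–13:45.
Dana ∩ Jun: 10:00–10:30, 11:45–12:45.
Dana ∩ Jun ∩ Keiko: 10:00–10:30, 12:00–12:45.
Dana ∩ Jun ∩ Keiko ∩ Kira: 10:00–10:30, 12:00–12:45.
Windows ≥ 30 min: 10:00–10:30, 12:00–12:45.
That's 2 windows.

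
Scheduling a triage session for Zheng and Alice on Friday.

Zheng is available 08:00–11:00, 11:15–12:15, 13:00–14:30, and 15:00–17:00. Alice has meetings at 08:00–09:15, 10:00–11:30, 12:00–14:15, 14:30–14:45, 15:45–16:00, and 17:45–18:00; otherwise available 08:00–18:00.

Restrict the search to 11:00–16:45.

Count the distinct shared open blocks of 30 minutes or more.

Alice free within 08:00–18:00: 09:15–10:00, 11:30–12:00, 14:15–14:30, 14:45–15:45, 16:00–17:45.
Zheng ∩ Alice: 09:15–10:00, 11:30–12:00, 14:15–14:30, 15:00–15:45, 16:00–17:00.
Restricted to 11:00–16:45: 11:30–12:00, 14:15–14:30, 15:00–15:45, 16:00–16:45.
Windows ≥ 30 min: 11:30–12:00, 15:00–15:45, 16:00–16:45.
That's 3 windows.

3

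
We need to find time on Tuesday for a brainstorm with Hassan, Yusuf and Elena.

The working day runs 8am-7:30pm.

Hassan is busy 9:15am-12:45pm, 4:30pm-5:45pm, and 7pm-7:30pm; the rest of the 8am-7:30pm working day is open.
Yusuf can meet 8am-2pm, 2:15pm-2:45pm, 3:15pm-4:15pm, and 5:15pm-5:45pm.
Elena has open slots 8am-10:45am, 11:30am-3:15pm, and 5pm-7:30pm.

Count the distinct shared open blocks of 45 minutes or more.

Hassan free within 08:00–19:30: 08:00–09:15, 12:45–16:30, 17:45–19:00.
Hassan ∩ Yusuf: 08:00–09:15, 12:45–14:00, 14:15–14:45, 15:15–16:15.
Hassan ∩ Yusuf ∩ Elena: 08:00–09:15, 12:45–14:00, 14:15–14:45.
Windows ≥ 45 min: 08:00–09:15, 12:45–14:00.
That's 2 windows.

2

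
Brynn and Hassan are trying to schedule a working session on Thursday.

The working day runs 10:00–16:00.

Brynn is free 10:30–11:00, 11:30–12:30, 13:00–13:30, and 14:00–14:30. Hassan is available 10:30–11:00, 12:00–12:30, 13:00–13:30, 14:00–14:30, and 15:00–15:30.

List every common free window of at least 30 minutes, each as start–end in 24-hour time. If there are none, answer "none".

10:30–11:00, 12:00–12:30, 13:00–13:30, 14:00–14:30

Brynn ∩ Hassan: 10:30–11:00, 12:00–12:30, 13:00–13:30, 14:00–14:30.
Windows ≥ 30 min: 10:30–11:00, 12:00–12:30, 13:00–13:30, 14:00–14:30.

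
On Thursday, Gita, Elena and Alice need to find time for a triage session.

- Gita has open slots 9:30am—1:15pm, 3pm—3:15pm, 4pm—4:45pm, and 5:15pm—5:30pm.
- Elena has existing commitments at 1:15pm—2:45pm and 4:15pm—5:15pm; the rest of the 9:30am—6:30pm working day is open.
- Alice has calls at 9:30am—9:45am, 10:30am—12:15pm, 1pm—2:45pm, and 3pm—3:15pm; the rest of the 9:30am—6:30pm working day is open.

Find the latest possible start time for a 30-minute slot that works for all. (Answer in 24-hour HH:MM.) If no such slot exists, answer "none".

Elena free within 09:30–18:30: 09:30–13:15, 14:45–16:15, 17:15–18:30.
Alice free within 09:30–18:30: 09:45–10:30, 12:15–13:00, 14:45–15:00, 15:15–18:30.
Gita ∩ Elena: 09:30–13:15, 15:00–15:15, 16:00–16:15, 17:15–17:30.
Gita ∩ Elena ∩ Alice: 09:45–10:30, 12:15–13:00, 16:00–16:15, 17:15–17:30.
Windows ≥ 30 min: 09:45–10:30, 12:15–13:00.
Latest start in the last window 12:15–13:00 is 13:00 − 30 min = 12:30.

12:30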